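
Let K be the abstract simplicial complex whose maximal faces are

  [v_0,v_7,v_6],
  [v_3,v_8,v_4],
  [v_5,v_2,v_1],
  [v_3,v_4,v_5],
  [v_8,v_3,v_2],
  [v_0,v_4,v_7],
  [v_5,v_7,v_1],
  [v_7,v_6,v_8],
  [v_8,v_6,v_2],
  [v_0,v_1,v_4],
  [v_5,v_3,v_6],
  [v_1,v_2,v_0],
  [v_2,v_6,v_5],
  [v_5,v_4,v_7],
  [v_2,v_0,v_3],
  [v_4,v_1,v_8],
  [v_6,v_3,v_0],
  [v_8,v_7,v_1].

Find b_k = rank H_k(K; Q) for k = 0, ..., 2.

b_0 = 1, b_1 = 1, b_2 = 0.

Fix the vertex order v_0 < v_1 < v_2 < v_3 < v_4 < v_5 < v_6 < v_7 < v_8 and write every simplex with vertices in increasing order. Then dim K = 2 and the simplices of K are:

  0-simplices (9): [v_0], [v_1], [v_2], [v_3], [v_4], [v_5], [v_6], [v_7], [v_8]
  1-simplices (27): (27 of them)
  2-simplices (18): (18 of them)

giving chain groups C_0 ≅ Z^9, C_1 ≅ Z^27, C_2 ≅ Z^18.

∂_1: C_1 → C_0 sends each edge [p,q] (with p < q) to q − p.
The resulting 9×27 matrix has rank 8, and its Smith normal form has invariant factors (1,1,1,1,1,1,1,1).

∂_2: C_2 → C_1 maps a triangle to the signed sum of its edges. For instance
  ∂[v_3,v_4,v_5] = [v_4,v_5] − [v_3,v_5] + [v_3,v_4],
  ∂[v_4,v_5,v_7] = [v_5,v_7] − [v_4,v_7] + [v_4,v_5].
As a 27×18 matrix over Z this has rank 18, with invariant factors (1,1,1,1,1,1,1,1,1,1,1,1,1,1,1,1,1,2).

Computing H_k = (kernel of ∂_k) / (image of ∂_{k+1}):

  H_0: rank C_0 − rank ∂_1 = 9 − 8 = 1, and the invariant factors of ∂_1 are all 1, so H_0 ≅ Z.
  H_1: rank ker ∂_1 − rank ∂_2 = (27 − 8) − 18 = 1, and ∂_2 has invariant factor 2 > 1, so H_1 ≅ Z × Z/2.
  H_2: rank ker ∂_2 − rank ∂_3 = (18 − 18) − 0 = 0, and there is no ∂_3, so H_2 ≅ 0.

As a check, the Euler characteristic is 9 − 27 + 18 = 0, which agrees with 1 − 1 + 0 = 0.

Hence the Betti numbers are b_0 = 1, b_1 = 1, b_2 = 0.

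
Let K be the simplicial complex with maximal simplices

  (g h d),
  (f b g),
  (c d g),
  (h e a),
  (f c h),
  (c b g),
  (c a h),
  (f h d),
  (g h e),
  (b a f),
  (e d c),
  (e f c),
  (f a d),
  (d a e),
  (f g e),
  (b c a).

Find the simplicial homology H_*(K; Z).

H_0 ≅ Z,  H_1 ≅ Z^2,  H_2 ≅ Z.

Fix the vertex order a < b < c < d < e < f < g < h and write every simplex with vertices in increasing order. Then dim K = 2 and the simplices of K are:

  0-simplices (8): a, b, c, d, e, f, g, h
  1-simplices (24): ab, ac, ad, ae, af, ah, bc, bf, bg, cd, ce, cf, cg, ch, de, df, dg, dh, ef, eg, eh, fg, fh, gh
  2-simplices (16): abc, abf, ach, ade, adf, aeh, bcg, bfg, cde, cdg, cef, cfh, dfh, dgh, efg, egh

Hence C_0 ≅ Z^8, C_1 ≅ Z^24, C_2 ≅ Z^16.

∂_1: C_1 → C_0 is given by ∂[p,q] = [q] − [p]. For instance
  ∂ae = e − a.
This gives a 8×24 integer matrix of rank 7; reducing to Smith normal form yields diagonal entries (1,1,1,1,1,1,1).

∂_2: C_2 → C_1 acts by ∂[p,q,r] = [q,r] − [p,r] + [p,q]. For instance
  ∂abf = bf − af + ab,
  ∂cde = de − ce + cd.
As a 24×16 matrix over Z this has rank 15, with invariant factors (1,1,1,1,1,1,1,1,1,1,1,1,1,1,1).

From H_k ≅ ker(∂_k) / im(∂_{k+1}) we obtain:

  H_0: rank C_0 − rank ∂_1 = 8 − 7 = 1, and the invariant factors of ∂_1 are all 1, so H_0 ≅ Z.
  H_1: rank ker ∂_1 − rank ∂_2 = (24 − 7) − 15 = 2, and the invariant factors of ∂_2 are all 1, so H_1 ≅ Z^2.
  H_2: rank ker ∂_2 − rank ∂_3 = (16 − 15) − 0 = 1, and there is no ∂_3, so H_2 ≅ Z.

As a check, the Euler characteristic is 8 − 24 + 16 = 0, which agrees with 1 − 2 + 1 = 0.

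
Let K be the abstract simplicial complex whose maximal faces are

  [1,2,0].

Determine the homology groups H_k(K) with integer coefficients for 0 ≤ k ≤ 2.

H_0 ≅ Z,  H_1 = 0,  H_2 = 0.

We work with the vertex ordering 0 < 1 < 2. The simplices of K, each written with vertices in increasing order, are:

  0-simplices (3): [0], [1], [2]
  1-simplices (3): [0,1], [0,2], [1,2]
  2-simplices (1): [0,1,2]

Hence C_0 ≅ Z^3, C_1 ≅ Z^3, C_2 ≅ Z^1.

∂_1: C_1 → C_0 sends each edge [p,q] (with p < q) to q − p.
The 3×3 boundary matrix has rank 2 and Smith normal form diag(1,1).

Boundary ∂_2: C_2 → C_1 maps a triangle to the signed sum of its edges. For instance
  ∂[0,1,2] = [1,2] − [0,2] + [0,1].
As a 3×1 matrix over Z this has rank 1, with invariant factors (1).

Reading off H_k = ker ∂_k / im ∂_{k+1}:

  H_0: rank C_0 − rank ∂_1 = 3 − 2 = 1, and the invariant factors of ∂_1 are all 1, so H_0 ≅ Z.
  H_1: rank ker ∂_1 − rank ∂_2 = (3 − 2) − 1 = 0, and the invariant factors of ∂_2 are all 1, so H_1 ≅ 0.
  H_2: rank ker ∂_2 − rank ∂_3 = (1 − 1) − 0 = 0, and there is no ∂_3, so H_2 ≅ 0.

(K is a triangulation of the 2-simplex.)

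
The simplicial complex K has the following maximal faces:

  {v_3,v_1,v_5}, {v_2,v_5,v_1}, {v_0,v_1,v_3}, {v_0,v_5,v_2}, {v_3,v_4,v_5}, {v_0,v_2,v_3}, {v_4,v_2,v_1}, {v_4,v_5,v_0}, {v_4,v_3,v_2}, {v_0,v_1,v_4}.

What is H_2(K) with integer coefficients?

Take the total order v_0 < v_1 < v_2 < v_3 < v_4 < v_5 on the vertex set. Then K (dimension 2) consists of the simplices:

  0-simplices (6): [v_0], [v_1], [v_2], [v_3], [v_4], [v_5]
  1-simplices (15): (15 of them)
  2-simplices (10): [v_0,v_1,v_3], [v_0,v_1,v_4], [v_0,v_2,v_3], [v_0,v_2,v_5], [v_0,v_4,v_5], [v_1,v_2,v_4], [v_1,v_2,v_5], [v_1,v_3,v_5], [v_2,v_3,v_4], [v_3,v_4,v_5]

so the chain groups are C_0 ≅ Z^6, C_1 ≅ Z^15, C_2 ≅ Z^10.

The boundary map ∂_1: C_1 → C_0 maps an edge to its endpoints' difference, ∂[p,q] = q − p. For instance
  ∂[v_4,v_5] = [v_5] − [v_4].
This gives a 6×15 integer matrix of rank 5; reducing to Smith normal form yields diagonal entries (1,1,1,1,1).

The boundary map ∂_2: C_2 → C_1 maps a triangle to the signed sum of its edges. For instance
  ∂[v_0,v_1,v_4] = [v_1,v_4] − [v_0,v_4] + [v_0,v_1],
  ∂[v_1,v_2,v_5] = [v_2,v_5] − [v_1,v_5] + [v_1,v_2].
This gives a 15×10 integer matrix of rank 10; reducing to Smith normal form yields diagonal entries (1,1,1,1,1,1,1,1,1,2).

Computing H_k = (kernel of ∂_k) / (image of ∂_{k+1}):

  H_2: rank ker ∂_2 − rank ∂_3 = (10 − 10) − 0 = 0, and there is no ∂_3, so H_2 = 0.

H_2 ≅ 0.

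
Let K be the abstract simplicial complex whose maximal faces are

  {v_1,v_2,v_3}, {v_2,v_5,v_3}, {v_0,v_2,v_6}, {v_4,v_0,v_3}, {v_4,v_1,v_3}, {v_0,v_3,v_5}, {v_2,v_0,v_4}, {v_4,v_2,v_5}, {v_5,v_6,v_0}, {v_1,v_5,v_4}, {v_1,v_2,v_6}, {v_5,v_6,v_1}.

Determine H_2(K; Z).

Order the vertices as v_0 < v_1 < v_2 < v_3 < v_4 < v_5 < v_6. Listing each simplex with vertices in this order, K has dimension 2 with simplices:

  0-simplices (7): [v_0], [v_1], [v_2], [v_3], [v_4], [v_5], [v_6]
  1-simplices (18): (18 of them)
  2-simplices (12): (12 of them)

so the chain groups are C_0 ≅ Z^7, C_1 ≅ Z^18, C_2 ≅ Z^12.

Boundary ∂_1: C_1 → C_0 maps an edge to its endpoints' difference, ∂[p,q] = q − p.
The 7×18 boundary matrix has rank 6 and Smith normal form diag(1,1,1,1,1,1).

The boundary map ∂_2: C_2 → C_1 sends each 2-simplex [p,q,r] to [q,r] − [p,r] + [p,q]. For instance
  ∂[v_0,v_3,v_4] = [v_3,v_4] − [v_0,v_4] + [v_0,v_3],
  ∂[v_0,v_2,v_6] = [v_2,v_6] − [v_0,v_6] + [v_0,v_2].
The 18×12 boundary matrix has rank 12 and Smith normal form diag(1,1,1,1,1,1,1,1,1,1,1,2).

From H_k ≅ ker(∂_k) / im(∂_{k+1}) we obtain:

  H_2: rank ker ∂_2 − rank ∂_3 = (12 − 12) − 0 = 0, and there is no ∂_3, so H_2 ≅ 0.

H_2 = 0.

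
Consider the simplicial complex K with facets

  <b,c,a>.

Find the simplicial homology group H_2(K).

We work with the vertex ordering a < b < c. The simplices of K, each written with vertices in increasing order, are:

  0-simplices (3): a, b, c
  1-simplices (3): ab, ac, bc
  2-simplices (1): abc

so the chain groups are C_0 ≅ Z^3, C_1 ≅ Z^3, C_2 ≅ Z^1.

∂_1: C_1 → C_0 sends each edge [p,q] (with p < q) to q − p.
The resulting 3×3 matrix has rank 2, and its Smith normal form has invariant factors (1,1).

Boundary ∂_2: C_2 → C_1 maps a triangle to the signed sum of its edges. For instance
  ∂abc = bc − ac + ab.
As a 3×1 matrix over Z this has rank 1, with invariant factors (1).

Reading off H_k = ker ∂_k / im ∂_{k+1}:

  H_2: rank ker ∂_2 − rank ∂_3 = (1 − 1) − 0 = 0, and there is no ∂_3, so H_2 = 0.

H_2 = 0.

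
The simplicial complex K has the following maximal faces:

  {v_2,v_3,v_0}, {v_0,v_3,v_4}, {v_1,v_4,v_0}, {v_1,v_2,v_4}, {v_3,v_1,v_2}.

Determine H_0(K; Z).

Order the vertices as v_0 < v_1 < v_2 < v_3 < v_4. Listing each simplex with vertices in this order, K has dimension 2 with simplices:

  0-simplices (5): [v_0], [v_1], [v_2], [v_3], [v_4]
  1-simplices (10): [v_0,v_1], [v_0,v_2], [v_0,v_3], [v_0,v_4], [v_1,v_2], [v_1,v_3], [v_1,v_4], [v_2,v_3], [v_2,v_4], [v_3,v_4]
  2-simplices (5): [v_0,v_1,v_4], [v_0,v_2,v_3], [v_0,v_3,v_4], [v_1,v_2,v_3], [v_1,v_2,v_4]

Hence C_0 ≅ Z^5, C_1 ≅ Z^10, C_2 ≅ Z^5.

∂_1: C_1 → C_0 maps an edge to its endpoints' difference, ∂[p,q] = q − p.
The resulting 5×10 matrix has rank 4, and its Smith normal form has invariant factors (1,1,1,1).

The boundary map ∂_2: C_2 → C_1 acts by ∂[p,q,r] = [q,r] − [p,r] + [p,q]. For instance
  ∂[v_1,v_2,v_3] = [v_2,v_3] − [v_1,v_3] + [v_1,v_2],
  ∂[v_0,v_3,v_4] = [v_3,v_4] − [v_0,v_4] + [v_0,v_3].
The resulting 10×5 matrix has rank 5, and its Smith normal form has invariant factors (1,1,1,1,1).

Now H_k = ker ∂_k / im ∂_{k+1}, so:

  H_0: rank C_0 − rank ∂_1 = 5 − 4 = 1, and the invariant factors of ∂_1 are all 1, so H_0 ≅ Z.

H_0 ≅ Z.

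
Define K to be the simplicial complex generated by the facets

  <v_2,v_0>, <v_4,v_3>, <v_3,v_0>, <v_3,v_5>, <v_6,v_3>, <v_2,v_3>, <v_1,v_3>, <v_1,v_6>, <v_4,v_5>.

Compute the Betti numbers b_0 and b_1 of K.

Order the vertices as v_0 < v_1 < v_2 < v_3 < v_4 < v_5 < v_6. Listing each simplex with vertices in this order, K has dimension 1 with simplices:

  0-simplices (7): [v_0], [v_1], [v_2], [v_3], [v_4], [v_5], [v_6]
  1-simplices (9): [v_0,v_2], [v_0,v_3], [v_1,v_3], [v_1,v_6], [v_2,v_3], [v_3,v_4], [v_3,v_5], [v_3,v_6], [v_4,v_5]

giving chain groups C_0 ≅ Z^7, C_1 ≅ Z^9.

The boundary map ∂_1: C_1 → C_0 sends each edge [p,q] (with p < q) to q − p. For instance
  ∂[v_3,v_6] = [v_6] − [v_3].
As a 7×9 matrix over Z this has rank 6, with invariant factors (1,1,1,1,1,1).

Now H_k = ker ∂_k / im ∂_{k+1}, so:

  H_0: rank C_0 − rank ∂_1 = 7 − 6 = 1, and the invariant factors of ∂_1 are all 1, so H_0 ≅ Z.
  H_1: rank ker ∂_1 − rank ∂_2 = (9 − 6) − 0 = 3, and there is no ∂_2, so H_1 ≅ Z^3.

(K is a triangulation of a wedge of 3 circles.)

Hence the Betti numbers are b_0 = 1, b_1 = 3.

b_0 = 1, b_1 = 3.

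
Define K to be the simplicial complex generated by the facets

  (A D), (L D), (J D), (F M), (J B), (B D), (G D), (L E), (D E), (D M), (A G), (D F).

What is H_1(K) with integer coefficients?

H_1 ≅ Z^4.

We work with the vertex ordering A < B < D < E < F < G < J < L < M. The simplices of K, each written with vertices in increasing order, are:

  0-simplices (9): A, B, D, E, F, G, J, L, M
  1-simplices (12): AD, AG, BD, BJ, DE, DF, DG, DJ, DL, DM, EL, FM

so the chain groups are C_0 ≅ Z^9, C_1 ≅ Z^12.

The boundary map ∂_1: C_1 → C_0 sends each edge [p,q] (with p < q) to q − p.
As a 9×12 matrix over Z this has rank 8, with invariant factors (1,1,1,1,1,1,1,1).

Reading off H_k = ker ∂_k / im ∂_{k+1}:

  H_1: rank ker ∂_1 − rank ∂_2 = (12 − 8) − 0 = 4, and there is no ∂_2, so H_1 ≅ Z^4.

(K is a triangulation of a wedge of 4 circles.)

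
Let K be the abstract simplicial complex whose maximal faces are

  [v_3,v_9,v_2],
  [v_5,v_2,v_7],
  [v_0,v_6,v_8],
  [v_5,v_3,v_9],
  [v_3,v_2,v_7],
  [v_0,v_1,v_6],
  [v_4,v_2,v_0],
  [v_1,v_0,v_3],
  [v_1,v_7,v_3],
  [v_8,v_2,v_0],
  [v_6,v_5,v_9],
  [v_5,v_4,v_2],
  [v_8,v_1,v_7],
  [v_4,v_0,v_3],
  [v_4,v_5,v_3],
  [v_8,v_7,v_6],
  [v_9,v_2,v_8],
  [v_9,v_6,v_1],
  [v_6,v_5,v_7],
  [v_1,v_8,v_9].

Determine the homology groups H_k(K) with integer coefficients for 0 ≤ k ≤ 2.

H_0 = Z,  H_1 = Z ⊕ Z/2Z,  H_2 = 0.

K has 10 vertices, 30 edges, 20 triangles.
rank ∂_0 = 0, rank ∂_1 = 9 ⇒ b_0 = 10 − 0 − 9 = 1; all invariant factors of ∂_1 are 1 so no torsion. So H_0 = Z.
rank ∂_1 = 9, rank ∂_2 = 20 ⇒ b_1 = 30 − 9 − 20 = 1; ∂_2 has invariant factor(s) [2] giving torsion. So H_1 = Z ⊕ Z/2Z.
rank ∂_2 = 20, rank ∂_3 = 0 ⇒ b_2 = 20 − 20 − 0 = 0. So H_2 = 0.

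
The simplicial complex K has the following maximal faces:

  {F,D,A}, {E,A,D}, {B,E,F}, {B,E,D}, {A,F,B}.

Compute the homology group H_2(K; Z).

H_2 ≅ 0.

Order the vertices as A < B < D < E < F. Listing each simplex with vertices in this order, K has dimension 2 with simplices:

  0-simplices (5): A, B, D, E, F
  1-simplices (10): AB, AD, AE, AF, BD, BE, BF, DE, DF, EF
  2-simplices (5): ABF, ADE, ADF, BDE, BEF

Hence C_0 ≅ Z^5, C_1 ≅ Z^10, C_2 ≅ Z^5.

The boundary map ∂_1: C_1 → C_0 is given by ∂[p,q] = [q] − [p].
The 5×10 boundary matrix has rank 4 and Smith normal form diag(1,1,1,1).

∂_2: C_2 → C_1 maps a triangle to the signed sum of its edges. For instance
  ∂BDE = DE − BE + BD,
  ∂ABF = BF − AF + AB.
The 10×5 boundary matrix has rank 5 and Smith normal form diag(1,1,1,1,1).

Computing H_k = (kernel of ∂_k) / (image of ∂_{k+1}):

  H_2: rank ker ∂_2 − rank ∂_3 = (5 − 5) − 0 = 0, and there is no ∂_3, so H_2 ≅ 0.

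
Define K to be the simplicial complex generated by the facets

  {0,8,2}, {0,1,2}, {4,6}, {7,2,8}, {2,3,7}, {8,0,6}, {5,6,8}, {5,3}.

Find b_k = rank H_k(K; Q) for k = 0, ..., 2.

b_0 = 1, b_1 = 1, b_2 = 0.

Order the vertices as 0 < 1 < 2 < 3 < 4 < 5 < 6 < 7 < 8. Listing each simplex with vertices in this order, K has dimension 2 with simplices:

  0-simplices (9): [0], [1], [2], [3], [4], [5], [6], [7], [8]
  1-simplices (15): [0,1], [0,2], [0,6], [0,8], [1,2], [2,3], [2,7], [2,8], [3,5], [3,7], [4,6], [5,6], [5,8], [6,8], [7,8]
  2-simplices (6): [0,1,2], [0,2,8], [0,6,8], [2,3,7], [2,7,8], [5,6,8]

giving chain groups C_0 ≅ Z^9, C_1 ≅ Z^15, C_2 ≅ Z^6.

∂_1: C_1 → C_0 maps an edge to its endpoints' difference, ∂[p,q] = q − p.
The resulting 9×15 matrix has rank 8, and its Smith normal form has invariant factors (1,1,1,1,1,1,1,1).

The boundary map ∂_2: C_2 → C_1 acts by ∂[p,q,r] = [q,r] − [p,r] + [p,q]. For instance
  ∂[5,6,8] = [6,8] − [5,8] + [5,6],
  ∂[2,3,7] = [3,7] − [2,7] + [2,3].
The 15×6 boundary matrix has rank 6 and Smith normal form diag(1,1,1,1,1,1).

Computing H_k = (kernel of ∂_k) / (image of ∂_{k+1}):

  H_0: rank C_0 − rank ∂_1 = 9 − 8 = 1, and the invariant factors of ∂_1 are all 1, so H_0 = Z.
  H_1: rank ker ∂_1 − rank ∂_2 = (15 − 8) − 6 = 1, and the invariant factors of ∂_2 are all 1, so H_1 = Z.
  H_2: rank ker ∂_2 − rank ∂_3 = (6 − 6) − 0 = 0, and there is no ∂_3, so H_2 = 0.

Hence the Betti numbers are b_0 = 1, b_1 = 1, b_2 = 0.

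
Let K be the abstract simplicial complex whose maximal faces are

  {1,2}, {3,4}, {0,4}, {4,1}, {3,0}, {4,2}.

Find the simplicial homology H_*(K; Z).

Fix the vertex order 0 < 1 < 2 < 3 < 4 and write every simplex with vertices in increasing order. Then dim K = 1 and the simplices of K are:

  0-simplices (5): [0], [1], [2], [3], [4]
  1-simplices (6): [0,3], [0,4], [1,2], [1,4], [2,4], [3,4]

giving chain groups C_0 ≅ Z^5, C_1 ≅ Z^6.

Boundary ∂_1: C_1 → C_0 is given by ∂[p,q] = [q] − [p]. For instance
  ∂[1,4] = [4] − [1].
This gives a 5×6 integer matrix of rank 4; reducing to Smith normal form yields diagonal entries (1,1,1,1).

Now H_k = ker ∂_k / im ∂_{k+1}, so:

  H_0: rank C_0 − rank ∂_1 = 5 − 4 = 1, and the invariant factors of ∂_1 are all 1, so H_0 ≅ Z.
  H_1: rank ker ∂_1 − rank ∂_2 = (6 − 4) − 0 = 2, and there is no ∂_2, so H_1 ≅ Z^2.

(K is a triangulation of a wedge of 2 circles.)

H_0 ≅ Z,  H_1 ≅ Z^2.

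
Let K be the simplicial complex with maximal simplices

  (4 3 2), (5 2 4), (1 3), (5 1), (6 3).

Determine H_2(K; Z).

We work with the vertex ordering 1 < 2 < 3 < 4 < 5 < 6. The simplices of K, each written with vertices in increasing order, are:

  0-simplices (6): [1], [2], [3], [4], [5], [6]
  1-simplices (8): [1,3], [1,5], [2,3], [2,4], [2,5], [3,4], [3,6], [4,5]
  2-simplices (2): [2,3,4], [2,4,5]

Hence C_0 ≅ Z^6, C_1 ≅ Z^8, C_2 ≅ Z^2.

The boundary map ∂_1: C_1 → C_0 sends each edge [p,q] (with p < q) to q − p. For instance
  ∂[3,6] = [6] − [3].
The resulting 6×8 matrix has rank 5, and its Smith normal form has invariant factors (1,1,1,1,1).

∂_2: C_2 → C_1 sends each 2-simplex [p,q,r] to [q,r] − [p,r] + [p,q]. For instance
  ∂[2,3,4] = [3,4] − [2,4] + [2,3],
  ∂[2,4,5] = [4,5] − [2,5] + [2,4].
The 8×2 boundary matrix has rank 2 and Smith normal form diag(1,1).

Reading off H_k = ker ∂_k / im ∂_{k+1}:

  H_2: rank ker ∂_2 − rank ∂_3 = (2 − 2) − 0 = 0, and there is no ∂_3, so H_2 ≅ 0.

H_2 = 0.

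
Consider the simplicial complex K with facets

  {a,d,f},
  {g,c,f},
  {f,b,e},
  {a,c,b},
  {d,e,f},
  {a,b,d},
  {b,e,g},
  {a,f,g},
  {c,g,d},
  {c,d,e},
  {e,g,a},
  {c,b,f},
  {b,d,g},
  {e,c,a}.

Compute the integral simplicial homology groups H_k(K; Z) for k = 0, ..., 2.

H_0 ≅ Z,  H_1 ≅ Z^2,  H_2 ≅ Z.

Fix the vertex order a < b < c < d < e < f < g and write every simplex with vertices in increasing order. Then dim K = 2 and the simplices of K are:

  0-simplices (7): a, b, c, d, e, f, g
  1-simplices (21): ab, ac, ad, ae, af, ag, bc, bd, be, bf, bg, cd, ce, cf, cg, de, df, dg, ef, eg, fg
  2-simplices (14): abc, abd, ace, adf, aeg, afg, bcf, bdg, bef, beg, cde, cdg, cfg, def

giving chain groups C_0 ≅ Z^7, C_1 ≅ Z^21, C_2 ≅ Z^14.

The boundary map ∂_1: C_1 → C_0 sends each edge [p,q] (with p < q) to q − p. For instance
  ∂bd = d − b.
The 7×21 boundary matrix has rank 6 and Smith normal form diag(1,1,1,1,1,1).

∂_2: C_2 → C_1 maps a triangle to the signed sum of its edges. For instance
  ∂aeg = eg − ag + ae,
  ∂abd = bd − ad + ab.
The resulting 21×14 matrix has rank 13, and its Smith normal form has invariant factors (1,1,1,1,1,1,1,1,1,1,1,1,1).

From H_k ≅ ker(∂_k) / im(∂_{k+1}) we obtain:

  H_0: rank C_0 − rank ∂_1 = 7 − 6 = 1, and the invariant factors of ∂_1 are all 1, so H_0 = Z.
  H_1: rank ker ∂_1 − rank ∂_2 = (21 − 6) − 13 = 2, and the invariant factors of ∂_2 are all 1, so H_1 = Z^2.
  H_2: rank ker ∂_2 − rank ∂_3 = (14 − 13) − 0 = 1, and there is no ∂_3, so H_2 = Z.

As a check, the Euler characteristic is 7 − 21 + 14 = 0, which agrees with 1 − 2 + 1 = 0.
(K is a triangulation of the torus T^2.)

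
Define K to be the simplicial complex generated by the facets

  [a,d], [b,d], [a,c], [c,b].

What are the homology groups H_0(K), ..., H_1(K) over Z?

H_0 = Z,  H_1 = Z.

Fix the vertex order a < b < c < d and write every simplex with vertices in increasing order. Then dim K = 1 and the simplices of K are:

  0-simplices (4): a, b, c, d
  1-simplices (4): ac, ad, bc, bd

giving chain groups C_0 ≅ Z^4, C_1 ≅ Z^4.

∂_1: C_1 → C_0 is given by ∂[p,q] = [q] − [p].
As a 4×4 matrix over Z this has rank 3, with invariant factors (1,1,1).

Computing H_k = (kernel of ∂_k) / (image of ∂_{k+1}):

  H_0: rank C_0 − rank ∂_1 = 4 − 3 = 1, and the invariant factors of ∂_1 are all 1, so H_0 = Z.
  H_1: rank ker ∂_1 − rank ∂_2 = (4 − 3) − 0 = 1, and there is no ∂_2, so H_1 = Z.

(K is a triangulation of the circle S^1.)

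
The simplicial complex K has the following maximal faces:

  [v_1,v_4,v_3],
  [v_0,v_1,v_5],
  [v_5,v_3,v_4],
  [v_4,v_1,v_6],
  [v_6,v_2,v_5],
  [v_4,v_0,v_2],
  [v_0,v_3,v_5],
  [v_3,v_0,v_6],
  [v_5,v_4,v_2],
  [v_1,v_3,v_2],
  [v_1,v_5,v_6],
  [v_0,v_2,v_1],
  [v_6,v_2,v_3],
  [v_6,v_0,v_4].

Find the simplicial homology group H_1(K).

H_1 = Z^2.

Order the vertices as v_0 < v_1 < v_2 < v_3 < v_4 < v_5 < v_6. Listing each simplex with vertices in this order, K has dimension 2 with simplices:

  0-simplices (7): [v_0], [v_1], [v_2], [v_3], [v_4], [v_5], [v_6]
  1-simplices (21): (21 of them)
  2-simplices (14): (14 of them)

giving chain groups C_0 ≅ Z^7, C_1 ≅ Z^21, C_2 ≅ Z^14.

∂_1: C_1 → C_0 maps an edge to its endpoints' difference, ∂[p,q] = q − p. For instance
  ∂[v_3,v_6] = [v_6] − [v_3].
The 7×21 boundary matrix has rank 6 and Smith normal form diag(1,1,1,1,1,1).

∂_2: C_2 → C_1 acts by ∂[p,q,r] = [q,r] − [p,r] + [p,q]. For instance
  ∂[v_2,v_4,v_5] = [v_4,v_5] − [v_2,v_5] + [v_2,v_4],
  ∂[v_0,v_3,v_5] = [v_3,v_5] − [v_0,v_5] + [v_0,v_3].
The resulting 21×14 matrix has rank 13, and its Smith normal form has invariant factors (1,1,1,1,1,1,1,1,1,1,1,1,1).

From H_k ≅ ker(∂_k) / im(∂_{k+1}) we obtain:

  H_1: rank ker ∂_1 − rank ∂_2 = (21 − 6) − 13 = 2, and the invariant factors of ∂_2 are all 1, so H_1 ≅ Z^2.

(K is a triangulation of the torus T^2.)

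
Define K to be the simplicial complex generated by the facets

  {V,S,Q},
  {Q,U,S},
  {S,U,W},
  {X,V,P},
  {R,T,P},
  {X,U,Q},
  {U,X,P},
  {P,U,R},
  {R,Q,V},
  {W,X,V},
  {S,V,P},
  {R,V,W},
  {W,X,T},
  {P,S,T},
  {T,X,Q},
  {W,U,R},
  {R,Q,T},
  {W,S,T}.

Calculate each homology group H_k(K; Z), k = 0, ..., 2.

We work with the vertex ordering P < Q < R < S < T < U < V < W < X. The simplices of K, each written with vertices in increasing order, are:

  0-simplices (9): P, Q, R, S, T, U, V, W, X
  1-simplices (27): PR, PS, PT, PU, PV, PX, QR, QS, QT, QU, QV, QX, RT, RU, RV, RW, ST, SU, SV, SW, TW, TX, UW, UX, VW, VX, WX
  2-simplices (18): PRT, PRU, PST, PSV, PUX, PVX, QRT, QRV, QSU, QSV, QTX, QUX, RUW, RVW, STW, SUW, TWX, VWX

Hence C_0 ≅ Z^9, C_1 ≅ Z^27, C_2 ≅ Z^18.

∂_1: C_1 → C_0 maps an edge to its endpoints' difference, ∂[p,q] = q − p.
The 9×27 boundary matrix has rank 8 and Smith normal form diag(1,1,1,1,1,1,1,1).

∂_2: C_2 → C_1 maps a triangle to the signed sum of its edges. For instance
  ∂QSV = SV − QV + QS,
  ∂PUX = UX − PX + PU.
This gives a 27×18 integer matrix of rank 17; reducing to Smith normal form yields diagonal entries (1,1,1,1,1,1,1,1,1,1,1,1,1,1,1,1,1).

Now H_k = ker ∂_k / im ∂_{k+1}, so:

  H_0: rank C_0 − rank ∂_1 = 9 − 8 = 1, and the invariant factors of ∂_1 are all 1, so H_0 ≅ Z.
  H_1: rank ker ∂_1 − rank ∂_2 = (27 − 8) − 17 = 2, and the invariant factors of ∂_2 are all 1, so H_1 ≅ Z^2.
  H_2: rank ker ∂_2 − rank ∂_3 = (18 − 17) − 0 = 1, and there is no ∂_3, so H_2 ≅ Z.

As a check, the Euler characteristic is 9 − 27 + 18 = 0, which agrees with 1 − 2 + 1 = 0.
(K is a triangulation of the torus T^2.)

H_0 ≅ Z,  H_1 ≅ Z^2,  H_2 ≅ Z.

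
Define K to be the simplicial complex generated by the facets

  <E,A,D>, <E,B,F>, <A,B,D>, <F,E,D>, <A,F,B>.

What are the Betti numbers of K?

We work with the vertex ordering A < B < D < E < F. The simplices of K, each written with vertices in increasing order, are:

  0-simplices (5): A, B, D, E, F
  1-simplices (10): AB, AD, AE, AF, BD, BE, BF, DE, DF, EF
  2-simplices (5): ABD, ABF, ADE, BEF, DEF

Hence C_0 ≅ Z^5, C_1 ≅ Z^10, C_2 ≅ Z^5.

The boundary map ∂_1: C_1 → C_0 maps an edge to its endpoints' difference, ∂[p,q] = q − p.
The 5×10 boundary matrix has rank 4 and Smith normal form diag(1,1,1,1).

Boundary ∂_2: C_2 → C_1 maps a triangle to the signed sum of its edges. For instance
  ∂BEF = EF − BF + BE,
  ∂ADE = DE − AE + AD.
This gives a 10×5 integer matrix of rank 5; reducing to Smith normal form yields diagonal entries (1,1,1,1,1).

From H_k ≅ ker(∂_k) / im(∂_{k+1}) we obtain:

  H_0: rank C_0 − rank ∂_1 = 5 − 4 = 1, and the invariant factors of ∂_1 are all 1, so H_0 = Z.
  H_1: rank ker ∂_1 − rank ∂_2 = (10 − 4) − 5 = 1, and the invariant factors of ∂_2 are all 1, so H_1 = Z.
  H_2: rank ker ∂_2 − rank ∂_3 = (5 − 5) − 0 = 0, and there is no ∂_3, so H_2 = 0.

Hence the Betti numbers are b_0 = 1, b_1 = 1, b_2 = 0.

b_0 = 1, b_1 = 1, b_2 = 0.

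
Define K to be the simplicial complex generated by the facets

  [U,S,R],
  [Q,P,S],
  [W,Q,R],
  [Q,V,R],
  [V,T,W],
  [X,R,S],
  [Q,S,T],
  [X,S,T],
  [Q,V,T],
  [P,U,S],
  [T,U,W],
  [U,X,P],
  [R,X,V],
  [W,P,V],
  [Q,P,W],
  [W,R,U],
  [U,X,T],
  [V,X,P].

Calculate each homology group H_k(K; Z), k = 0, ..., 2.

Fix the vertex order P < Q < R < S < T < U < V < W < X and write every simplex with vertices in increasing order. Then dim K = 2 and the simplices of K are:

  0-simplices (9): P, Q, R, S, T, U, V, W, X
  1-simplices (27): PQ, PS, PU, PV, PW, PX, QR, QS, QT, QV, QW, RS, RU, RV, RW, RX, ST, SU, SX, TU, TV, TW, TX, UW, UX, VW, VX
  2-simplices (18): PQS, PQW, PSU, PUX, PVW, PVX, QRV, QRW, QST, QTV, RSU, RSX, RUW, RVX, STX, TUW, TUX, TVW

so the chain groups are C_0 ≅ Z^9, C_1 ≅ Z^27, C_2 ≅ Z^18.

Boundary ∂_1: C_1 → C_0 maps an edge to its endpoints' difference, ∂[p,q] = q − p.
The resulting 9×27 matrix has rank 8, and its Smith normal form has invariant factors (1,1,1,1,1,1,1,1).

Boundary ∂_2: C_2 → C_1 sends each 2-simplex [p,q,r] to [q,r] − [p,r] + [p,q]. For instance
  ∂QST = ST − QT + QS,
  ∂PSU = SU − PU + PS.
The resulting 27×18 matrix has rank 18, and its Smith normal form has invariant factors (1,1,1,1,1,1,1,1,1,1,1,1,1,1,1,1,1,2).

Now H_k = ker ∂_k / im ∂_{k+1}, so:

  H_0: rank C_0 − rank ∂_1 = 9 − 8 = 1, and the invariant factors of ∂_1 are all 1, so H_0 = Z.
  H_1: rank ker ∂_1 − rank ∂_2 = (27 − 8) − 18 = 1, and ∂_2 has invariant factor 2 > 1, so H_1 = Z ⊕ Z_2.
  H_2: rank ker ∂_2 − rank ∂_3 = (18 − 18) − 0 = 0, and there is no ∂_3, so H_2 = 0.

(K is a triangulation of the Klein bottle.)

H_0 ≅ Z,  H_1 ≅ Z ⊕ Z_2,  H_2 = 0.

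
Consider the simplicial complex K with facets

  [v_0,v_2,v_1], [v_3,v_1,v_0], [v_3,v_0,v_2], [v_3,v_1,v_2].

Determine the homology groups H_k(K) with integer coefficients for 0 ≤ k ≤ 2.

Order the vertices as v_0 < v_1 < v_2 < v_3. Listing each simplex with vertices in this order, K has dimension 2 with simplices:

  0-simplices (4): [v_0], [v_1], [v_2], [v_3]
  1-simplices (6): [v_0,v_1], [v_0,v_2], [v_0,v_3], [v_1,v_2], [v_1,v_3], [v_2,v_3]
  2-simplices (4): [v_0,v_1,v_2], [v_0,v_1,v_3], [v_0,v_2,v_3], [v_1,v_2,v_3]

giving chain groups C_0 ≅ Z^4, C_1 ≅ Z^6, C_2 ≅ Z^4.

∂_1: C_1 → C_0 is given by ∂[p,q] = [q] − [p].
The resulting 4×6 matrix has rank 3, and its Smith normal form has invariant factors (1,1,1).

Boundary ∂_2: C_2 → C_1 maps a triangle to the signed sum of its edges. For instance
  ∂[v_1,v_2,v_3] = [v_2,v_3] − [v_1,v_3] + [v_1,v_2],
  ∂[v_0,v_1,v_3] = [v_1,v_3] − [v_0,v_3] + [v_0,v_1].
As a 6×4 matrix over Z this has rank 3, with invariant factors (1,1,1).

Computing H_k = (kernel of ∂_k) / (image of ∂_{k+1}):

  H_0: rank C_0 − rank ∂_1 = 4 − 3 = 1, and the invariant factors of ∂_1 are all 1, so H_0 = Z.
  H_1: rank ker ∂_1 − rank ∂_2 = (6 − 3) − 3 = 0, and the invariant factors of ∂_2 are all 1, so H_1 = 0.
  H_2: rank ker ∂_2 − rank ∂_3 = (4 − 3) − 0 = 1, and there is no ∂_3, so H_2 = Z.

H_0 = Z,  H_1 = 0,  H_2 = Z.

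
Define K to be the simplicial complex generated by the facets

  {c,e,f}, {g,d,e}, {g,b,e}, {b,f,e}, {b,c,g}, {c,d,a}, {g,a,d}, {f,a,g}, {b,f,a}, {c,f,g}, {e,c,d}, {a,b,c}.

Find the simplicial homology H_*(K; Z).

We work with the vertex ordering a < b < c < d < e < f < g. The simplices of K, each written with vertices in increasing order, are:

  0-simplices (7): a, b, c, d, e, f, g
  1-simplices (18): ab, ac, ad, af, ag, bc, be, bf, bg, cd, ce, cf, cg, de, dg, ef, eg, fg
  2-simplices (12): abc, abf, acd, adg, afg, bcg, bef, beg, cde, cef, cfg, deg

Hence C_0 ≅ Z^7, C_1 ≅ Z^18, C_2 ≅ Z^12.

Boundary ∂_1: C_1 → C_0 maps an edge to its endpoints' difference, ∂[p,q] = q − p.
This gives a 7×18 integer matrix of rank 6; reducing to Smith normal form yields diagonal entries (1,1,1,1,1,1).

The boundary map ∂_2: C_2 → C_1 maps a triangle to the signed sum of its edges. For instance
  ∂abf = bf − af + ab,
  ∂cde = de − ce + cd.
The 18×12 boundary matrix has rank 12 and Smith normal form diag(1,1,1,1,1,1,1,1,1,1,1,2).

Reading off H_k = ker ∂_k / im ∂_{k+1}:

  H_0: rank C_0 − rank ∂_1 = 7 − 6 = 1, and the invariant factors of ∂_1 are all 1, so H_0 = Z.
  H_1: rank ker ∂_1 − rank ∂_2 = (18 − 6) − 12 = 0, and ∂_2 has invariant factor 2 > 1, so H_1 = Z/2.
  H_2: rank ker ∂_2 − rank ∂_3 = (12 − 12) − 0 = 0, and there is no ∂_3, so H_2 = 0.

H_0 = Z,  H_1 = Z/2,  H_2 = 0.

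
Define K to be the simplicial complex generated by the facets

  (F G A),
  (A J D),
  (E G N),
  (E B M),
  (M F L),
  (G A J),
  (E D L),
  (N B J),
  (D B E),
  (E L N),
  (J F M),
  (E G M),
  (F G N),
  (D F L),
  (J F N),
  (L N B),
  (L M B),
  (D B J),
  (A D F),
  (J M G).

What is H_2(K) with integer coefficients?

Fix the vertex order A < B < D < E < F < G < J < L < M < N and write every simplex with vertices in increasing order. Then dim K = 2 and the simplices of K are:

  0-simplices (10): A, B, D, E, F, G, J, L, M, N
  1-simplices (30): AD, AF, AG, AJ, BD, BE, BJ, BL, BM, BN, DE, DF, DJ, DL, EG, EL, EM, EN, FG, FJ, FL, FM, FN, GJ, GM, GN, JM, JN, LM, LN
  2-simplices (20): ADF, ADJ, AFG, AGJ, BDE, BDJ, BEM, BJN, BLM, BLN, DEL, DFL, EGM, EGN, ELN, FGN, FJM, FJN, FLM, GJM

giving chain groups C_0 ≅ Z^10, C_1 ≅ Z^30, C_2 ≅ Z^20.

∂_1: C_1 → C_0 maps an edge to its endpoints' difference, ∂[p,q] = q − p.
As a 10×30 matrix over Z this has rank 9, with invariant factors (1,1,1,1,1,1,1,1,1).

∂_2: C_2 → C_1 acts by ∂[p,q,r] = [q,r] − [p,r] + [p,q]. For instance
  ∂FJM = JM − FM + FJ,
  ∂GJM = JM − GM + GJ.
This gives a 30×20 integer matrix of rank 20; reducing to Smith normal form yields diagonal entries (1,1,1,1,1,1,1,1,1,1,1,1,1,1,1,1,1,1,1,2).

From H_k ≅ ker(∂_k) / im(∂_{k+1}) we obtain:

  H_2: rank ker ∂_2 − rank ∂_3 = (20 − 20) − 0 = 0, and there is no ∂_3, so H_2 = 0.

H_2 ≅ 0.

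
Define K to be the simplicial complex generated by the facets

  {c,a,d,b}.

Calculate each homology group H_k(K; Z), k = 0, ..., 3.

H_0 = Z,  H_1 = 0,  H_2 = 0,  H_3 = 0.

Order the vertices as a < b < c < d. Listing each simplex with vertices in this order, K has dimension 3 with simplices:

  0-simplices (4): a, b, c, d
  1-simplices (6): ab, ac, ad, bc, bd, cd
  2-simplices (4): abc, abd, acd, bcd
  3-simplices (1): abcd

Hence C_0 ≅ Z^4, C_1 ≅ Z^6, C_2 ≅ Z^4, C_3 ≅ Z^1.

The boundary map ∂_1: C_1 → C_0 is given by ∂[p,q] = [q] − [p]. For instance
  ∂bd = d − b.
This gives a 4×6 integer matrix of rank 3; reducing to Smith normal form yields diagonal entries (1,1,1).

The boundary map ∂_2: C_2 → C_1 maps a triangle to the signed sum of its edges. For instance
  ∂abc = bc − ac + ab,
  ∂acd = cd − ad + ac.
As a 6×4 matrix over Z this has rank 3, with invariant factors (1,1,1).

Boundary ∂_3: C_3 → C_2 sends each 3-simplex σ to the alternating sum Σ_i (−1)^i (σ with its i-th vertex removed). For instance
  ∂abcd = bcd − acd + abd − abc.
This gives a 4×1 integer matrix of rank 1; reducing to Smith normal form yields diagonal entries (1).

From H_k ≅ ker(∂_k) / im(∂_{k+1}) we obtain:

  H_0: rank C_0 − rank ∂_1 = 4 − 3 = 1, and the invariant factors of ∂_1 are all 1, so H_0 = Z.
  H_1: rank ker ∂_1 − rank ∂_2 = (6 − 3) − 3 = 0, and the invariant factors of ∂_2 are all 1, so H_1 = 0.
  H_2: rank ker ∂_2 − rank ∂_3 = (4 − 3) − 1 = 0, and the invariant factors of ∂_3 are all 1, so H_2 = 0.
  H_3: rank ker ∂_3 − rank ∂_4 = (1 − 1) − 0 = 0, and there is no ∂_4, so H_3 = 0.

As a check, the Euler characteristic is 4 − 6 + 4 − 1 = 1, which agrees with 1 − 0 + 0 − 0 = 1.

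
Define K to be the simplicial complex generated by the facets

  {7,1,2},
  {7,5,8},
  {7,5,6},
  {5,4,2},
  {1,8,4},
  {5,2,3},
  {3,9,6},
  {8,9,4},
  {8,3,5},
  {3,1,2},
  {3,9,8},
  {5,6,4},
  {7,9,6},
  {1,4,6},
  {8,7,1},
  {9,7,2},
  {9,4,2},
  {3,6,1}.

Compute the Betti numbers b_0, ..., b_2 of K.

b_0 = 1, b_1 = 2, b_2 = 1.

Take the total order 1 < 2 < 3 < 4 < 5 < 6 < 7 < 8 < 9 on the vertex set. Then K (dimension 2) consists of the simplices:

  0-simplices (9): [1], [2], [3], [4], [5], [6], [7], [8], [9]
  1-simplices (27): (27 of them)
  2-simplices (18): [1,2,3], [1,2,7], [1,3,6], [1,4,6], [1,4,8], [1,7,8], [2,3,5], [2,4,5], [2,4,9], [2,7,9], [3,5,8], [3,6,9], [3,8,9], [4,5,6], [4,8,9], [5,6,7], [5,7,8], [6,7,9]

giving chain groups C_0 ≅ Z^9, C_1 ≅ Z^27, C_2 ≅ Z^18.

∂_1: C_1 → C_0 is given by ∂[p,q] = [q] − [p]. For instance
  ∂[6,7] = [7] − [6].
The resulting 9×27 matrix has rank 8, and its Smith normal form has invariant factors (1,1,1,1,1,1,1,1).

Boundary ∂_2: C_2 → C_1 sends each 2-simplex [p,q,r] to [q,r] − [p,r] + [p,q]. For instance
  ∂[2,7,9] = [7,9] − [2,9] + [2,7],
  ∂[2,4,5] = [4,5] − [2,5] + [2,4].
The resulting 27×18 matrix has rank 17, and its Smith normal form has invariant factors (1,1,1,1,1,1,1,1,1,1,1,1,1,1,1,1,1).

Reading off H_k = ker ∂_k / im ∂_{k+1}:

  H_0: rank C_0 − rank ∂_1 = 9 − 8 = 1, and the invariant factors of ∂_1 are all 1, so H_0 ≅ Z.
  H_1: rank ker ∂_1 − rank ∂_2 = (27 − 8) − 17 = 2, and the invariant factors of ∂_2 are all 1, so H_1 ≅ Z^2.
  H_2: rank ker ∂_2 − rank ∂_3 = (18 − 17) − 0 = 1, and there is no ∂_3, so H_2 ≅ Z.

(K is a triangulation of the torus T^2.)

Hence the Betti numbers are b_0 = 1, b_1 = 2, b_2 = 1.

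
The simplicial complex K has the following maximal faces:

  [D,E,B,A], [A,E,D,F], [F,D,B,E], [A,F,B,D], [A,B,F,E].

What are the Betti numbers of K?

b_0 = 1, b_1 = 0, b_2 = 0, b_3 = 1.

Take the total order A < B < D < E < F on the vertex set. Then K (dimension 3) consists of the simplices:

  0-simplices (5): A, B, D, E, F
  1-simplices (10): AB, AD, AE, AF, BD, BE, BF, DE, DF, EF
  2-simplices (10): ABD, ABE, ABF, ADE, ADF, AEF, BDE, BDF, BEF, DEF
  3-simplices (5): ABDE, ABDF, ABEF, ADEF, BDEF

Hence C_0 ≅ Z^5, C_1 ≅ Z^10, C_2 ≅ Z^10, C_3 ≅ Z^5.

∂_1: C_1 → C_0 sends each edge [p,q] (with p < q) to q − p.
The 5×10 boundary matrix has rank 4 and Smith normal form diag(1,1,1,1).

Boundary ∂_2: C_2 → C_1 maps a triangle to the signed sum of its edges. For instance
  ∂BDF = DF − BF + BD,
  ∂ABD = BD − AD + AB.
This gives a 10×10 integer matrix of rank 6; reducing to Smith normal form yields diagonal entries (1,1,1,1,1,1).

∂_3: C_3 → C_2 sends each 3-simplex σ to the alternating sum Σ_i (−1)^i (σ with its i-th vertex removed). For instance
  ∂BDEF = DEF − BEF + BDF − BDE,
  ∂ABEF = BEF − AEF + ABF − ABE.
This gives a 10×5 integer matrix of rank 4; reducing to Smith normal form yields diagonal entries (1,1,1,1).

Now H_k = ker ∂_k / im ∂_{k+1}, so:

  H_0: rank C_0 − rank ∂_1 = 5 − 4 = 1, and the invariant factors of ∂_1 are all 1, so H_0 ≅ Z.
  H_1: rank ker ∂_1 − rank ∂_2 = (10 − 4) − 6 = 0, and the invariant factors of ∂_2 are all 1, so H_1 ≅ 0.
  H_2: rank ker ∂_2 − rank ∂_3 = (10 − 6) − 4 = 0, and the invariant factors of ∂_3 are all 1, so H_2 ≅ 0.
  H_3: rank ker ∂_3 − rank ∂_4 = (5 − 4) − 0 = 1, and there is no ∂_4, so H_3 ≅ Z.

(K is a triangulation of the 3-sphere S^3.)

Hence the Betti numbers are b_0 = 1, b_1 = 0, b_2 = 0, b_3 = 1.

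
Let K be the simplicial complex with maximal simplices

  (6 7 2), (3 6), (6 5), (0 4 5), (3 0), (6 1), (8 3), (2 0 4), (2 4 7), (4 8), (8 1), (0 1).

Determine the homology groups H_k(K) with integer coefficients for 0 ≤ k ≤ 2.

Order the vertices as 0 < 1 < 2 < 3 < 4 < 5 < 6 < 7 < 8. Listing each simplex with vertices in this order, K has dimension 2 with simplices:

  0-simplices (9): [0], [1], [2], [3], [4], [5], [6], [7], [8]
  1-simplices (17): [0,1], [0,2], [0,3], [0,4], [0,5], [1,6], [1,8], [2,4], [2,6], [2,7], [3,6], [3,8], [4,5], [4,7], [4,8], [5,6], [6,7]
  2-simplices (4): [0,2,4], [0,4,5], [2,4,7], [2,6,7]

giving chain groups C_0 ≅ Z^9, C_1 ≅ Z^17, C_2 ≅ Z^4.

∂_1: C_1 → C_0 sends each edge [p,q] (with p < q) to q − p. For instance
  ∂[2,7] = [7] − [2].
The resulting 9×17 matrix has rank 8, and its Smith normal form has invariant factors (1,1,1,1,1,1,1,1).

∂_2: C_2 → C_1 acts by ∂[p,q,r] = [q,r] − [p,r] + [p,q]. For instance
  ∂[2,6,7] = [6,7] − [2,7] + [2,6],
  ∂[0,4,5] = [4,5] − [0,5] + [0,4].
The 17×4 boundary matrix has rank 4 and Smith normal form diag(1,1,1,1).

Now H_k = ker ∂_k / im ∂_{k+1}, so:

  H_0: rank C_0 − rank ∂_1 = 9 − 8 = 1, and the invariant factors of ∂_1 are all 1, so H_0 ≅ Z.
  H_1: rank ker ∂_1 − rank ∂_2 = (17 − 8) − 4 = 5, and the invariant factors of ∂_2 are all 1, so H_1 ≅ Z^5.
  H_2: rank ker ∂_2 − rank ∂_3 = (4 − 4) − 0 = 0, and there is no ∂_3, so H_2 ≅ 0.

H_0 ≅ Z,  H_1 ≅ Z^5,  H_2 = 0.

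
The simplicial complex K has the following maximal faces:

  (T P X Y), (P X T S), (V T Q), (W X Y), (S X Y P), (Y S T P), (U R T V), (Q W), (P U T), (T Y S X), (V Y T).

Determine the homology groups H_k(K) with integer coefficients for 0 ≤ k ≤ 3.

Fix the vertex order P < Q < R < S < T < U < V < W < X < Y and write every simplex with vertices in increasing order. Then dim K = 3 and the simplices of K are:

  0-simplices (10): P, Q, R, S, T, U, V, W, X, Y
  1-simplices (23): PS, PT, PU, PX, PY, QT, QV, QW, RT, RU, RV, ST, SX, SY, TU, TV, TX, TY, UV, VY, WX, WY, XY
  2-simplices (18): PST, PSX, PSY, PTU, PTX, PTY, PXY, QTV, RTU, RTV, RUV, STX, STY, SXY, TUV, TVY, TXY, WXY
  3-simplices (6): PSTX, PSTY, PSXY, PTXY, RTUV, STXY

giving chain groups C_0 ≅ Z^10, C_1 ≅ Z^23, C_2 ≅ Z^18, C_3 ≅ Z^6.

Boundary ∂_1: C_1 → C_0 sends each edge [p,q] (with p < q) to q − p. For instance
  ∂UV = V − U.
The 10×23 boundary matrix has rank 9 and Smith normal form diag(1,1,1,1,1,1,1,1,1).

∂_2: C_2 → C_1 maps a triangle to the signed sum of its edges. For instance
  ∂TUV = UV − TV + TU,
  ∂STY = TY − SY + ST.
This gives a 23×18 integer matrix of rank 13; reducing to Smith normal form yields diagonal entries (1,1,1,1,1,1,1,1,1,1,1,1,1).

The boundary map ∂_3: C_3 → C_2 sends each 3-simplex σ to the alternating sum Σ_i (−1)^i (σ with its i-th vertex removed). For instance
  ∂PSTX = STX − PTX + PSX − PST,
  ∂PSXY = SXY − PXY + PSY − PSX.
As a 18×6 matrix over Z this has rank 5, with invariant factors (1,1,1,1,1).

Now H_k = ker ∂_k / im ∂_{k+1}, so:

  H_0: rank C_0 − rank ∂_1 = 10 − 9 = 1, and the invariant factors of ∂_1 are all 1, so H_0 ≅ Z.
  H_1: rank ker ∂_1 − rank ∂_2 = (23 − 9) − 13 = 1, and the invariant factors of ∂_2 are all 1, so H_1 ≅ Z.
  H_2: rank ker ∂_2 − rank ∂_3 = (18 − 13) − 5 = 0, and the invariant factors of ∂_3 are all 1, so H_2 ≅ 0.
  H_3: rank ker ∂_3 − rank ∂_4 = (6 − 5) − 0 = 1, and there is no ∂_4, so H_3 ≅ Z.

H_0 = Z,  H_1 = Z,  H_2 = 0,  H_3 = Z.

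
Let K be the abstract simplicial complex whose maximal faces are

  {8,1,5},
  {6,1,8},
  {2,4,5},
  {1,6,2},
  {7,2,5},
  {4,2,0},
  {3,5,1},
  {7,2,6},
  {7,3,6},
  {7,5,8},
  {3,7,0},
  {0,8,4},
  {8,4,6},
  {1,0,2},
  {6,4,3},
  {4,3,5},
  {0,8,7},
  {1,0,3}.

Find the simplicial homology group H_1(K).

H_1 = Z^2.

Order the vertices as 0 < 1 < 2 < 3 < 4 < 5 < 6 < 7 < 8. Listing each simplex with vertices in this order, K has dimension 2 with simplices:

  0-simplices (9): [0], [1], [2], [3], [4], [5], [6], [7], [8]
  1-simplices (27): (27 of them)
  2-simplices (18): [0,1,2], [0,1,3], [0,2,4], [0,3,7], [0,4,8], [0,7,8], [1,2,6], [1,3,5], [1,5,8], [1,6,8], [2,4,5], [2,5,7], [2,6,7], [3,4,5], [3,4,6], [3,6,7], [4,6,8], [5,7,8]

so the chain groups are C_0 ≅ Z^9, C_1 ≅ Z^27, C_2 ≅ Z^18.

The boundary map ∂_1: C_1 → C_0 is given by ∂[p,q] = [q] − [p].
This gives a 9×27 integer matrix of rank 8; reducing to Smith normal form yields diagonal entries (1,1,1,1,1,1,1,1).

∂_2: C_2 → C_1 maps a triangle to the signed sum of its edges. For instance
  ∂[0,2,4] = [2,4] − [0,4] + [0,2],
  ∂[1,5,8] = [5,8] − [1,8] + [1,5].
As a 27×18 matrix over Z this has rank 17, with invariant factors (1,1,1,1,1,1,1,1,1,1,1,1,1,1,1,1,1).

Computing H_k = (kernel of ∂_k) / (image of ∂_{k+1}):

  H_1: rank ker ∂_1 − rank ∂_2 = (27 − 8) − 17 = 2, and the invariant factors of ∂_2 are all 1, so H_1 ≅ Z^2.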